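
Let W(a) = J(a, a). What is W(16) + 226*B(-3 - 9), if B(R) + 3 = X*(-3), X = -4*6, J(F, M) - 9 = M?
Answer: 15619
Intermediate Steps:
J(F, M) = 9 + M
X = -24
W(a) = 9 + a
B(R) = 69 (B(R) = -3 - 24*(-3) = -3 + 72 = 69)
W(16) + 226*B(-3 - 9) = (9 + 16) + 226*69 = 25 + 15594 = 15619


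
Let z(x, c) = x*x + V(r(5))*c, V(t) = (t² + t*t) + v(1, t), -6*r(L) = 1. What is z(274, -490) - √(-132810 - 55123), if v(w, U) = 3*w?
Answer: 662209/9 - I*√187933 ≈ 73579.0 - 433.51*I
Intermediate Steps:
r(L) = -⅙ (r(L) = -⅙*1 = -⅙)
V(t) = 3 + 2*t² (V(t) = (t² + t*t) + 3*1 = (t² + t²) + 3 = 2*t² + 3 = 3 + 2*t²)
z(x, c) = x² + 55*c/18 (z(x, c) = x*x + (3 + 2*(-⅙)²)*c = x² + (3 + 2*(1/36))*c = x² + (3 + 1/18)*c = x² + 55*c/18)
z(274, -490) - √(-132810 - 55123) = (274² + (55/18)*(-490)) - √(-132810 - 55123) = (75076 - 13475/9) - √(-187933) = 662209/9 - I*√187933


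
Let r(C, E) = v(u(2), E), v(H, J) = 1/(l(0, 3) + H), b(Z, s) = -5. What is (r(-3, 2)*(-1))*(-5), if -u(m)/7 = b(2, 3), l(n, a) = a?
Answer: 5/38 ≈ 0.13158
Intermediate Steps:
u(m) = 35 (u(m) = -7*(-5) = 35)
v(H, J) = 1/(3 + H)
r(C, E) = 1/38 (r(C, E) = 1/(3 + 35) = 1/38)
(r(-3, 2)*(-1))*(-5) = ((1/38)*(-1))*(-5) = -1/38*(-5) = 5/38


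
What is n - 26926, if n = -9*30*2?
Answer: -27466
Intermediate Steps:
n = -540 (n = -270*2 = -540)
n - 26926 = -540 - 26926 = -27466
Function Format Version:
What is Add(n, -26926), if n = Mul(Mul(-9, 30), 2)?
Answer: -27466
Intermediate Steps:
n = -540 (n = Mul(-270, 2) = -540)
Add(n, -26926) = Add(-540, -26926) = -27466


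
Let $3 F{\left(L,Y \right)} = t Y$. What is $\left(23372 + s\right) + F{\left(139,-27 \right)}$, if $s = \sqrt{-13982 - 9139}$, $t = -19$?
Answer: $23543 + 3 i \sqrt{2569} \approx 23543.0 + 152.06 i$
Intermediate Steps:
$F{\left(L,Y \right)} = - \frac{19 Y}{3}$ ($F{\left(L,Y \right)} = \frac{\left(-19\right) Y}{3} = - \frac{19 Y}{3}$)
$s = 3 i \sqrt{2569}$ ($s = \sqrt{-23121} = 3 i \sqrt{2569} \approx 152.06 i$)
$\left(23372 + s\right) + F{\left(139,-27 \right)} = \left(23372 + 3 i \sqrt{2569}\right) - -171 = \left(23372 + 3 i \sqrt{2569}\right) + 171 = 23543 + 3 i \sqrt{2569}$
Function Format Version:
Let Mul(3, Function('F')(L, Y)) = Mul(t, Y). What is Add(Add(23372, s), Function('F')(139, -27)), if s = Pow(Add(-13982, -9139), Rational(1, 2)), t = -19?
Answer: Add(23543, Mul(3, I, Pow(2569, Rational(1, 2)))) ≈ Add(23543., Mul(152.06, I))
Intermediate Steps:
Function('F')(L, Y) = Mul(Rational(-19, 3), Y) (Function('F')(L, Y) = Mul(Rational(1, 3), Mul(-19, Y)) = Mul(Rational(-19, 3), Y))
s = Mul(3, I, Pow(2569, Rational(1, 2))) (s = Pow(-23121, Rational(1, 2)) = Mul(3, I, Pow(2569, Rational(1, 2))) ≈ Mul(152.06, I))
Add(Add(23372, s), Function('F')(139, -27)) = Add(Add(23372, Mul(3, I, Pow(2569, Rational(1, 2)))), Mul(Rational(-19, 3), -27)) = Add(Add(23372, Mul(3, I, Pow(2569, Rational(1, 2)))), 171) = Add(23543, Mul(3, I, Pow(2569, Rational(1, 2))))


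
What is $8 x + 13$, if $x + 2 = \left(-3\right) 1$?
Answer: $-27$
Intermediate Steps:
$x = -5$ ($x = -2 - 3 = -5$)
$8 x + 13 = 8 \left(-5\right) + 13 = -40 + 13 = -27$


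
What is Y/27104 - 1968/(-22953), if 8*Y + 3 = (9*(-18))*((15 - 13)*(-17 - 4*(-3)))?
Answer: 2007967/21545216 ≈ 0.093198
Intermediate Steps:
Y = 1617/8 (Y = -3/8 + ((9*(-18))*((15 - 13)*(-17 - 4*(-3))))/8 = -3/8 + (-324*(-17 + 12))/8 = -3/8 + (-324*(-5))/8 = -3/8 + (-162*(-10))/8 = -3/8 + (⅛)*1620 = -3/8 + 405/2 = 1617/8 ≈ 202.13)
Y/27104 - 1968/(-22953) = (1617/8)/27104 - 1968/(-22953) = (1617/8)*(1/27104) - 1968*(-1/22953) = 21/2816 + 656/7651 = 2007967/21545216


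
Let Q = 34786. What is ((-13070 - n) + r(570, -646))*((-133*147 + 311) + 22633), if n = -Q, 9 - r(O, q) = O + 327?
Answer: 70669404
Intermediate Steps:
r(O, q) = -318 - O (r(O, q) = 9 - (O + 327) = 9 - (327 + O) = 9 + (-327 - O) = -318 - O)
n = -34786 (n = -1*34786 = -34786)
((-13070 - n) + r(570, -646))*((-133*147 + 311) + 22633) = ((-13070 - 1*(-34786)) + (-318 - 1*570))*((-133*147 + 311) + 22633) = ((-13070 + 34786) + (-318 - 570))*((-19551 + 311) + 22633) = (21716 - 888)*(-19240 + 22633) = 20828*3393 = 70669404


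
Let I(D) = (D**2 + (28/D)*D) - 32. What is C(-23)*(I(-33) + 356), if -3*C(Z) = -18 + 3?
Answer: 7205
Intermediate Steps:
C(Z) = 5 (C(Z) = -(-18 + 3)/3 = -1/3*(-15) = 5)
I(D) = -4 + D**2 (I(D) = (D**2 + 28) - 32 = (28 + D**2) - 32 = -4 + D**2)
C(-23)*(I(-33) + 356) = 5*((-4 + (-33)**2) + 356) = 5*((-4 + 1089) + 356) = 5*(1085 + 356) = 5*1441 = 7205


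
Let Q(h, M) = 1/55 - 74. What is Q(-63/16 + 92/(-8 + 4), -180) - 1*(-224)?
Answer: 8251/55 ≈ 150.02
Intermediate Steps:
Q(h, M) = -4069/55 (Q(h, M) = 1/55 - 74 = -4069/55)
Q(-63/16 + 92/(-8 + 4), -180) - 1*(-224) = -4069/55 - 1*(-224) = -4069/55 + 224 = 8251/55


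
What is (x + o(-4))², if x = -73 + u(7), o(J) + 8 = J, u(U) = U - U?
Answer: 7225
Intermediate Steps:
u(U) = 0
o(J) = -8 + J
x = -73 (x = -73 + 0 = -73)
(x + o(-4))² = (-73 + (-8 - 4))² = (-73 - 12)² = (-85)² = 7225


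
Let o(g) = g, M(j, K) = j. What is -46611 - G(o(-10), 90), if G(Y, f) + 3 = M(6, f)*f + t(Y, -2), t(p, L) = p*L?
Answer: -47168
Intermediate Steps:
t(p, L) = L*p
G(Y, f) = -3 - 2*Y + 6*f (G(Y, f) = -3 + (6*f - 2*Y) = -3 + (-2*Y + 6*f) = -3 - 2*Y + 6*f)
-46611 - G(o(-10), 90) = -46611 - (-3 - 2*(-10) + 6*90) = -46611 - (-3 + 20 + 540) = -46611 - 1*557 = -46611 - 557 = -47168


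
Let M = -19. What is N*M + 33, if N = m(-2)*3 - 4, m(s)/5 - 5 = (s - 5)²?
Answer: -15281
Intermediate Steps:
m(s) = 25 + 5*(-5 + s)² (m(s) = 25 + 5*(s - 5)² = 25 + 5*(-5 + s)²)
N = 806 (N = (25 + 5*(-5 - 2)²)*3 - 4 = (25 + 5*(-7)²)*3 - 4 = (25 + 5*49)*3 - 4 = (25 + 245)*3 - 4 = 270*3 - 4 = 810 - 4 = 806)
N*M + 33 = 806*(-19) + 33 = -15314 + 33 = -15281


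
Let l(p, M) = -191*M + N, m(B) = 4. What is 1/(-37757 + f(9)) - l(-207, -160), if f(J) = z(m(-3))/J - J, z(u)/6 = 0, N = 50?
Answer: -1156017261/37766 ≈ -30610.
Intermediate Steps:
z(u) = 0 (z(u) = 6*0 = 0)
f(J) = -J (f(J) = 0/J - J = 0 - J = -J)
l(p, M) = 50 - 191*M (l(p, M) = -191*M + 50 = 50 - 191*M)
1/(-37757 + f(9)) - l(-207, -160) = 1/(-37757 - 1*9) - (50 - 191*(-160)) = 1/(-37757 - 9) - (50 + 30560) = 1/(-37766) - 1*30610 = -1/37766 - 30610 = -1156017261/37766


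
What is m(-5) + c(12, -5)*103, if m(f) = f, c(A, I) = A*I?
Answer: -6185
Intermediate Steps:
m(-5) + c(12, -5)*103 = -5 + (12*(-5))*103 = -5 - 60*103 = -5 - 6180 = -6185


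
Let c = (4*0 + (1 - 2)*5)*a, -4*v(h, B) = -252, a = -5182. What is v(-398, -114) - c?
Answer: -25847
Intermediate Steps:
v(h, B) = 63 (v(h, B) = -¼*(-252) = 63)
c = 25910 (c = (4*0 + (1 - 2)*5)*(-5182) = (0 - 1*5)*(-5182) = (0 - 5)*(-5182) = -5*(-5182) = 25910)
v(-398, -114) - c = 63 - 1*25910 = 63 - 25910 = -25847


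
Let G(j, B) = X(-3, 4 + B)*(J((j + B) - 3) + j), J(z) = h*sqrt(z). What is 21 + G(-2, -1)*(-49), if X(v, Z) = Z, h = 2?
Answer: 315 - 294*I*sqrt(6) ≈ 315.0 - 720.15*I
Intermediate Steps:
J(z) = 2*sqrt(z)
G(j, B) = (4 + B)*(j + 2*sqrt(-3 + B + j)) (G(j, B) = (4 + B)*(2*sqrt((j + B) - 3) + j) = (4 + B)*(2*sqrt((B + j) - 3) + j) = (4 + B)*(2*sqrt(-3 + B + j) + j) = (4 + B)*(j + 2*sqrt(-3 + B + j)))
21 + G(-2, -1)*(-49) = 21 + ((4 - 1)*(-2 + 2*sqrt(-3 - 1 - 2)))*(-49) = 21 + (3*(-2 + 2*sqrt(-6)))*(-49) = 21 + (3*(-2 + 2*(I*sqrt(6))))*(-49) = 21 + (3*(-2 + 2*I*sqrt(6)))*(-49) = 21 + (-6 + 6*I*sqrt(6))*(-49) = 21 + (294 - 294*I*sqrt(6)) = 315 - 294*I*sqrt(6)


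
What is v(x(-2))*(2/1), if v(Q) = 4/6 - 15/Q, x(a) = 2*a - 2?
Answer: 19/3 ≈ 6.3333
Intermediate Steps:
x(a) = -2 + 2*a
v(Q) = ⅔ - 15/Q (v(Q) = 4*(⅙) - 15/Q = ⅔ - 15/Q)
v(x(-2))*(2/1) = (⅔ - 15/(-2 + 2*(-2)))*(2/1) = (⅔ - 15/(-2 - 4))*(1*2) = (⅔ - 15/(-6))*2 = (⅔ - 15*(-⅙))*2 = (⅔ + 5/2)*2 = (19/6)*2 = 19/3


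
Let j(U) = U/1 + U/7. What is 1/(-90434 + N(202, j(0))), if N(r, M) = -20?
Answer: -1/90454 ≈ -1.1055e-5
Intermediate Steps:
j(U) = 8*U/7 (j(U) = U*1 + U*(1/7) = U + U/7 = 8*U/7)
1/(-90434 + N(202, j(0))) = 1/(-90434 - 20) = 1/(-90454) = -1/90454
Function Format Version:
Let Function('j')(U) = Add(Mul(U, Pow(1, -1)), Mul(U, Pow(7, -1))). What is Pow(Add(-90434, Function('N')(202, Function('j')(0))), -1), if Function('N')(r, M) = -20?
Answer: Rational(-1, 90454) ≈ -1.1055e-5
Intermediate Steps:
Function('j')(U) = Mul(Rational(8, 7), U) (Function('j')(U) = Add(Mul(U, 1), Mul(U, Rational(1, 7))) = Add(U, Mul(Rational(1, 7), U)) = Mul(Rational(8, 7), U))
Pow(Add(-90434, Function('N')(202, Function('j')(0))), -1) = Pow(Add(-90434, -20), -1) = Pow(-90454, -1) = Rational(-1, 90454)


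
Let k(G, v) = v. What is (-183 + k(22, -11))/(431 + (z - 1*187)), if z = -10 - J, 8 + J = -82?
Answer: -97/162 ≈ -0.59877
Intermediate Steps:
J = -90 (J = -8 - 82 = -90)
z = 80 (z = -10 - 1*(-90) = -10 + 90 = 80)
(-183 + k(22, -11))/(431 + (z - 1*187)) = (-183 - 11)/(431 + (80 - 1*187)) = -194/(431 + (80 - 187)) = -194/(431 - 107) = -194/324 = -194*1/324 = -97/162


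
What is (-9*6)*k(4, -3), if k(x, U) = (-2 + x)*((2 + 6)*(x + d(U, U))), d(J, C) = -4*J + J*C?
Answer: -21600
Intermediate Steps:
d(J, C) = -4*J + C*J
k(x, U) = (-2 + x)*(8*x + 8*U*(-4 + U)) (k(x, U) = (-2 + x)*((2 + 6)*(x + U*(-4 + U))) = (-2 + x)*(8*(x + U*(-4 + U))) = (-2 + x)*(8*x + 8*U*(-4 + U)))
(-9*6)*k(4, -3) = (-9*6)*(-16*4 + 8*4² - 16*(-3)*(-4 - 3) + 8*(-3)*4*(-4 - 3)) = -54*(-64 + 8*16 - 16*(-3)*(-7) + 8*(-3)*4*(-7)) = -54*(-64 + 128 - 336 + 672) = -54*400 = -21600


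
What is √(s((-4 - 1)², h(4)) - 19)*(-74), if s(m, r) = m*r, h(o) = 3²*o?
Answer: -74*√881 ≈ -2196.4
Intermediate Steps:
h(o) = 9*o
√(s((-4 - 1)², h(4)) - 19)*(-74) = √((-4 - 1)²*(9*4) - 19)*(-74) = √((-5)²*36 - 19)*(-74) = √(25*36 - 19)*(-74) = √(900 - 19)*(-74) = √881*(-74) = -74*√881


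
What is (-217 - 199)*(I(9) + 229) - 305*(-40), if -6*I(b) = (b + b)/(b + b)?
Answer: -248984/3 ≈ -82995.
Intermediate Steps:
I(b) = -1/6 (I(b) = -(b + b)/(6*(b + b)) = -2*b/(6*(2*b)) = -2*b*1/(2*b)/6 = -1/6*1 = -1/6)
(-217 - 199)*(I(9) + 229) - 305*(-40) = (-217 - 199)*(-1/6 + 229) - 305*(-40) = -416*1373/6 + 12200 = -285584/3 + 12200 = -248984/3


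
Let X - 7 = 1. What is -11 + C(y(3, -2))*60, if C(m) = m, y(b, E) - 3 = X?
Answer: 649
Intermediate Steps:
X = 8 (X = 7 + 1 = 8)
y(b, E) = 11 (y(b, E) = 3 + 8 = 11)
-11 + C(y(3, -2))*60 = -11 + 11*60 = -11 + 660 = 649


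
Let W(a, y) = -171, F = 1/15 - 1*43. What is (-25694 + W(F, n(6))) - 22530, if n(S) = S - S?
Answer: -48395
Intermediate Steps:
n(S) = 0
F = -644/15 (F = 1/15 - 43 = -644/15 ≈ -42.933)
(-25694 + W(F, n(6))) - 22530 = (-25694 - 171) - 22530 = -25865 - 22530 = -48395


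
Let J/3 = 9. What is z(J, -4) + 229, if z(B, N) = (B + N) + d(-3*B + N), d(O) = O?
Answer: 167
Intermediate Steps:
J = 27 (J = 3*9 = 27)
z(B, N) = -2*B + 2*N (z(B, N) = (B + N) + (-3*B + N) = (B + N) + (N - 3*B) = -2*B + 2*N)
z(J, -4) + 229 = (-2*27 + 2*(-4)) + 229 = (-54 - 8) + 229 = -62 + 229 = 167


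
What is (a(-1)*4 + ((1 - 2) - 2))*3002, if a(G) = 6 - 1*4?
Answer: 15010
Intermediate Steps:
a(G) = 2 (a(G) = 6 - 4 = 2)
(a(-1)*4 + ((1 - 2) - 2))*3002 = (2*4 + ((1 - 2) - 2))*3002 = (8 + (-1 - 2))*3002 = (8 - 3)*3002 = 5*3002 = 15010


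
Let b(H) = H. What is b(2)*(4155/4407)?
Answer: 2770/1469 ≈ 1.8856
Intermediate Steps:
b(2)*(4155/4407) = 2*(4155/4407) = 2*(4155*(1/4407)) = 2*(1385/1469) = 2770/1469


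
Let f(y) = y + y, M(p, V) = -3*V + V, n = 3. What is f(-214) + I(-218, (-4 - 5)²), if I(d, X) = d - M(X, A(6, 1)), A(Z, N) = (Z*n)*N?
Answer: -610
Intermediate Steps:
A(Z, N) = 3*N*Z (A(Z, N) = (Z*3)*N = (3*Z)*N = 3*N*Z)
M(p, V) = -2*V
f(y) = 2*y
I(d, X) = 36 + d (I(d, X) = d - (-2)*3*1*6 = d - (-2)*18 = d - 1*(-36) = d + 36 = 36 + d)
f(-214) + I(-218, (-4 - 5)²) = 2*(-214) + (36 - 218) = -428 - 182 = -610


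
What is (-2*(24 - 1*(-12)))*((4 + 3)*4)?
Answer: -2016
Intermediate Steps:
(-2*(24 - 1*(-12)))*((4 + 3)*4) = (-2*(24 + 12))*(7*4) = -2*36*28 = -72*28 = -2016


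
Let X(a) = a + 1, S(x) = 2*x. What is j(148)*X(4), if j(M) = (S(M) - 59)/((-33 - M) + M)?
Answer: -395/11 ≈ -35.909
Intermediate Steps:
X(a) = 1 + a
j(M) = 59/33 - 2*M/33 (j(M) = (2*M - 59)/((-33 - M) + M) = (-59 + 2*M)/(-33) = (-59 + 2*M)*(-1/33) = 59/33 - 2*M/33)
j(148)*X(4) = (59/33 - 2/33*148)*(1 + 4) = (59/33 - 296/33)*5 = -79/11*5 = -395/11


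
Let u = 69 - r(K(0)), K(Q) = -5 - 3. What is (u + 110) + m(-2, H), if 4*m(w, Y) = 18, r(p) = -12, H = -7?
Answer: 391/2 ≈ 195.50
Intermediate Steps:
K(Q) = -8
m(w, Y) = 9/2 (m(w, Y) = (1/4)*18 = 9/2)
u = 81 (u = 69 - 1*(-12) = 69 + 12 = 81)
(u + 110) + m(-2, H) = (81 + 110) + 9/2 = 191 + 9/2 = 391/2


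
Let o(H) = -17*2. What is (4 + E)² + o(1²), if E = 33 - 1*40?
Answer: -25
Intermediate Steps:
E = -7 (E = 33 - 40 = -7)
o(H) = -34
(4 + E)² + o(1²) = (4 - 7)² - 34 = (-3)² - 34 = 9 - 34 = -25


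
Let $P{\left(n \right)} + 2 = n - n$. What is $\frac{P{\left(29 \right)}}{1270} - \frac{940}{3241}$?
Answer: $- \frac{600141}{2058035} \approx -0.29161$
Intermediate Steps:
$P{\left(n \right)} = -2$ ($P{\left(n \right)} = -2 + \left(n - n\right) = -2 + 0 = -2$)
$\frac{P{\left(29 \right)}}{1270} - \frac{940}{3241} = - \frac{2}{1270} - \frac{940}{3241} = \left(-2\right) \frac{1}{1270} - \frac{940}{3241} = - \frac{1}{635} - \frac{940}{3241} = - \frac{600141}{2058035}$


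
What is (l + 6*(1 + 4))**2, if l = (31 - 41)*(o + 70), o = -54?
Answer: 16900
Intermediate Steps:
l = -160 (l = (31 - 41)*(-54 + 70) = -10*16 = -160)
(l + 6*(1 + 4))**2 = (-160 + 6*(1 + 4))**2 = (-160 + 6*5)**2 = (-160 + 30)**2 = (-130)**2 = 16900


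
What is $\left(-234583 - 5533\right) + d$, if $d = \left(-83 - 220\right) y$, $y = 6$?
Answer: $-241934$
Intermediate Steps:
$d = -1818$ ($d = \left(-83 - 220\right) 6 = \left(-303\right) 6 = -1818$)
$\left(-234583 - 5533\right) + d = \left(-234583 - 5533\right) - 1818 = -240116 - 1818 = -241934$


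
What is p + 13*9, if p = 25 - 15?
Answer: 127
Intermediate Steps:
p = 10
p + 13*9 = 10 + 13*9 = 10 + 117 = 127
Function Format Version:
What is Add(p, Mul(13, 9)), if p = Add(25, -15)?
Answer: 127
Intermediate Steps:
p = 10
Add(p, Mul(13, 9)) = Add(10, Mul(13, 9)) = Add(10, 117) = 127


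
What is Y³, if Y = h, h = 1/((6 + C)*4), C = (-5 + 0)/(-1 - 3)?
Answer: 1/24389 ≈ 4.1002e-5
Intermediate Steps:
C = 5/4 (C = -5/(-4) = -5*(-¼) = 5/4 ≈ 1.2500)
h = 1/29 (h = 1/((6 + 5/4)*4) = 1/((29/4)*4) = 1/29 ≈ 0.034483)
Y = 1/29 ≈ 0.034483
Y³ = (1/29)³ = 1/24389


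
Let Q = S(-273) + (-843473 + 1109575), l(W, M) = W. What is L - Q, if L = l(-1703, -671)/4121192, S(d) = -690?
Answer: -1093813812807/4121192 ≈ -2.6541e+5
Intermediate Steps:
Q = 265412 (Q = -690 + (-843473 + 1109575) = -690 + 266102 = 265412)
L = -1703/4121192 ≈ -0.00041323
L - Q = -1703/4121192 - 1*265412 = -1703/4121192 - 265412 = -1093813812807/4121192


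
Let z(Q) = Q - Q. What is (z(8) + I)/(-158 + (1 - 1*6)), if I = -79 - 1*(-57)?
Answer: 22/163 ≈ 0.13497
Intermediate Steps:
z(Q) = 0
I = -22 (I = -79 + 57 = -22)
(z(8) + I)/(-158 + (1 - 1*6)) = (0 - 22)/(-158 + (1 - 1*6)) = -22/(-158 + (1 - 6)) = -22/(-158 - 5) = -22/(-163) = -22*(-1/163) = 22/163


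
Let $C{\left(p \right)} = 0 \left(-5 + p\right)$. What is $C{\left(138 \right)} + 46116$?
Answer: $46116$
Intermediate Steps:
$C{\left(p \right)} = 0$
$C{\left(138 \right)} + 46116 = 0 + 46116 = 46116$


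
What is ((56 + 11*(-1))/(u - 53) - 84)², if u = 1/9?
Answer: 1631271321/226576 ≈ 7199.7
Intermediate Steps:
u = ⅑ ≈ 0.11111
((56 + 11*(-1))/(u - 53) - 84)² = ((56 + 11*(-1))/(⅑ - 53) - 84)² = ((56 - 11)/(-476/9) - 84)² = (45*(-9/476) - 84)² = (-405/476 - 84)² = (-40389/476)² = 1631271321/226576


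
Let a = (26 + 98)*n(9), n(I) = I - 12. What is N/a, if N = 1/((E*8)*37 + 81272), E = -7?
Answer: -1/29462400 ≈ -3.3942e-8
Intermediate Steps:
n(I) = -12 + I
a = -372 (a = (26 + 98)*(-12 + 9) = 124*(-3) = -372)
N = 1/79200 (N = 1/(-7*8*37 + 81272) = 1/(-56*37 + 81272) = 1/(-2072 + 81272) = 1/79200 ≈ 1.2626e-5)
N/a = (1/79200)/(-372) = (1/79200)*(-1/372) = -1/29462400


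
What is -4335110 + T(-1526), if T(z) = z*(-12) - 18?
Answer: -4316816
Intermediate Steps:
T(z) = -18 - 12*z (T(z) = -12*z - 18 = -18 - 12*z)
-4335110 + T(-1526) = -4335110 + (-18 - 12*(-1526)) = -4335110 + (-18 + 18312) = -4335110 + 18294 = -4316816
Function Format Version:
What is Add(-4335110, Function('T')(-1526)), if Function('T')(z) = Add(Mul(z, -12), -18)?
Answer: -4316816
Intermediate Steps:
Function('T')(z) = Add(-18, Mul(-12, z)) (Function('T')(z) = Add(Mul(-12, z), -18) = Add(-18, Mul(-12, z)))
Add(-4335110, Function('T')(-1526)) = Add(-4335110, Add(-18, Mul(-12, -1526))) = Add(-4335110, Add(-18, 18312)) = Add(-4335110, 18294) = -4316816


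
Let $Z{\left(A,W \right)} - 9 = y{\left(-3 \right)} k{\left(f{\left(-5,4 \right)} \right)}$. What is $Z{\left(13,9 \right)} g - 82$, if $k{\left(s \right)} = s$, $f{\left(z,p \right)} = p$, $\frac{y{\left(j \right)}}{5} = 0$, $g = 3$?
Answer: $-55$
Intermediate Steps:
$y{\left(j \right)} = 0$ ($y{\left(j \right)} = 5 \cdot 0 = 0$)
$Z{\left(A,W \right)} = 9$ ($Z{\left(A,W \right)} = 9 + 0 \cdot 4 = 9 + 0 = 9$)
$Z{\left(13,9 \right)} g - 82 = 9 \cdot 3 - 82 = 27 - 82 = -55$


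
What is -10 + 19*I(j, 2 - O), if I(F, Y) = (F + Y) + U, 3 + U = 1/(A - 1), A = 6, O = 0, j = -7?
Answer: -791/5 ≈ -158.20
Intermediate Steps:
U = -14/5 (U = -3 + 1/(6 - 1) = -3 + 1/5 = -3 + ⅕ = -14/5 ≈ -2.8000)
I(F, Y) = -14/5 + F + Y (I(F, Y) = (F + Y) - 14/5 = -14/5 + F + Y)
-10 + 19*I(j, 2 - O) = -10 + 19*(-14/5 - 7 + (2 - 1*0)) = -10 + 19*(-14/5 - 7 + (2 + 0)) = -10 + 19*(-14/5 - 7 + 2) = -10 + 19*(-39/5) = -10 - 741/5 = -791/5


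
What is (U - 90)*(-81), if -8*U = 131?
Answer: 68931/8 ≈ 8616.4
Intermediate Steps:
U = -131/8 (U = -⅛*131 = -131/8 ≈ -16.375)
(U - 90)*(-81) = (-131/8 - 90)*(-81) = -851/8*(-81) = 68931/8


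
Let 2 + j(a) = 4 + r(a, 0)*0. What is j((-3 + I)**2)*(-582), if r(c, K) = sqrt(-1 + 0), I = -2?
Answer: -1164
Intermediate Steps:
r(c, K) = I (r(c, K) = sqrt(-1) = I)
j(a) = 2 (j(a) = -2 + (4 + I*0) = -2 + (4 + 0) = -2 + 4 = 2)
j((-3 + I)**2)*(-582) = 2*(-582) = -1164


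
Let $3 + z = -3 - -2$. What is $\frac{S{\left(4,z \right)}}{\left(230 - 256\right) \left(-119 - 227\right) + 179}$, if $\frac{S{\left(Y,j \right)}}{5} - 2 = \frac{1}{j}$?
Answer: $\frac{7}{7340} \approx 0.00095368$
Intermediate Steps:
$z = -4$ ($z = -3 - 1 = -4$)
$S{\left(Y,j \right)} = 10 + \frac{5}{j}$
$\frac{S{\left(4,z \right)}}{\left(230 - 256\right) \left(-119 - 227\right) + 179} = \frac{10 + \frac{5}{-4}}{\left(230 - 256\right) \left(-119 - 227\right) + 179} = \frac{10 + 5 \left(- \frac{1}{4}\right)}{\left(-26\right) \left(-346\right) + 179} = \frac{10 - \frac{5}{4}}{8996 + 179} = \frac{1}{9175} \cdot \frac{35}{4} = \frac{7}{7340}$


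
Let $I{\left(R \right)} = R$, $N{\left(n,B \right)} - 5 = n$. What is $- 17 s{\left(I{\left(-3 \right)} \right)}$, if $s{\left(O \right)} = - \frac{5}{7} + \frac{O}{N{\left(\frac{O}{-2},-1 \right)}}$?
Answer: $\frac{1819}{91} \approx 19.989$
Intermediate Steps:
$N{\left(n,B \right)} = 5 + n$
$s{\left(O \right)} = - \frac{5}{7} + \frac{O}{5 - \frac{O}{2}}$ ($s{\left(O \right)} = - \frac{5}{7} + \frac{O}{5 + \frac{O}{-2}} = \left(-5\right) \frac{1}{7} + \frac{O}{5 + O \left(- \frac{1}{2}\right)} = - \frac{5}{7} + \frac{O}{5 - \frac{O}{2}}$)
$- 17 s{\left(I{\left(-3 \right)} \right)} = - 17 \frac{50 - -57}{7 \left(-10 - 3\right)} = - 17 \frac{50 + 57}{7 \left(-13\right)} = - 17 \cdot \frac{1}{7} \left(- \frac{1}{13}\right) 107 = \left(-17\right) \left(- \frac{107}{91}\right) = \frac{1819}{91}$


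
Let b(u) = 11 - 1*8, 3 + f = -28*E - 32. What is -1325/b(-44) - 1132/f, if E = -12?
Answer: -402221/903 ≈ -445.43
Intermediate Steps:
f = 301 (f = -3 + (-28*(-12) - 32) = -3 + (336 - 32) = -3 + 304 = 301)
b(u) = 3 (b(u) = 11 - 8 = 3)
-1325/b(-44) - 1132/f = -1325/3 - 1132/301 = -402221/903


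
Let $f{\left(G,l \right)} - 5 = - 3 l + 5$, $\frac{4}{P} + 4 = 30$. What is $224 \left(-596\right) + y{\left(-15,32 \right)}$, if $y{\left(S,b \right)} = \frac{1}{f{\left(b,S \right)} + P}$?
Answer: $- \frac{95722355}{717} \approx -1.335 \cdot 10^{5}$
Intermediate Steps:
$P = \frac{2}{13}$ ($P = \frac{4}{-4 + 30} = \frac{4}{26} = 4 \cdot \frac{1}{26} = \frac{2}{13} \approx 0.15385$)
$f{\left(G,l \right)} = 10 - 3 l$ ($f{\left(G,l \right)} = 5 - \left(-5 + 3 l\right) = 10 - 3 l$)
$y{\left(S,b \right)} = \frac{1}{\frac{132}{13} - 3 S}$ ($y{\left(S,b \right)} = \frac{1}{\left(10 - 3 S\right) + \frac{2}{13}} = \frac{1}{\frac{132}{13} - 3 S}$)
$224 \left(-596\right) + y{\left(-15,32 \right)} = 224 \left(-596\right) - \frac{13}{-132 + 39 \left(-15\right)} = -133504 - \frac{13}{-132 - 585} = -133504 - \frac{13}{-717} = -133504 - - \frac{13}{717} = -133504 + \frac{13}{717} = - \frac{95722355}{717}$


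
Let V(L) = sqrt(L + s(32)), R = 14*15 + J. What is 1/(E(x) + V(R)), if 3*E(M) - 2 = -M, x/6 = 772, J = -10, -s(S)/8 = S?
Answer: -6945/10718702 - 9*I*sqrt(14)/10718702 ≈ -0.00064793 - 3.1417e-6*I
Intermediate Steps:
s(S) = -8*S
x = 4632 (x = 6*772 = 4632)
E(M) = 2/3 - M/3 (E(M) = 2/3 + (-M)/3 = 2/3 - M/3)
R = 200 (R = 14*15 - 10 = 210 - 10 = 200)
V(L) = sqrt(-256 + L) (V(L) = sqrt(L - 8*32) = sqrt(L - 256) = sqrt(-256 + L))
1/(E(x) + V(R)) = 1/((2/3 - 1/3*4632) + sqrt(-256 + 200)) = 1/((2/3 - 1544) + sqrt(-56)) = 1/(-4630/3 + 2*I*sqrt(14))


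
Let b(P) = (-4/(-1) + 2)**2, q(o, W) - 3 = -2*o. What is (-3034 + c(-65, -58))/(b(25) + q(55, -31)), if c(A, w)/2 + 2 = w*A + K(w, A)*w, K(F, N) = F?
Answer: -11230/71 ≈ -158.17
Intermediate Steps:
c(A, w) = -4 + 2*w**2 + 2*A*w (c(A, w) = -4 + 2*(w*A + w*w) = -4 + 2*(A*w + w**2) = -4 + 2*(w**2 + A*w) = -4 + (2*w**2 + 2*A*w) = -4 + 2*w**2 + 2*A*w)
q(o, W) = 3 - 2*o
b(P) = 36 (b(P) = (-4*(-1) + 2)**2 = (4 + 2)**2 = 6**2 = 36)
(-3034 + c(-65, -58))/(b(25) + q(55, -31)) = (-3034 + (-4 + 2*(-58)**2 + 2*(-65)*(-58)))/(36 + (3 - 2*55)) = (-3034 + (-4 + 2*3364 + 7540))/(36 + (3 - 110)) = (-3034 + (-4 + 6728 + 7540))/(36 - 107) = (-3034 + 14264)/(-71) = 11230*(-1/71) = -11230/71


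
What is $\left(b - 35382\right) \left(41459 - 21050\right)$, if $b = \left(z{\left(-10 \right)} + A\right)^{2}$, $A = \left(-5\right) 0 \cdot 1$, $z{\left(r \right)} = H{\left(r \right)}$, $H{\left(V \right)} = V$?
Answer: $-720070338$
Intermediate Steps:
$z{\left(r \right)} = r$
$A = 0$ ($A = 0 \cdot 1 = 0$)
$b = 100$ ($b = \left(-10 + 0\right)^{2} = \left(-10\right)^{2} = 100$)
$\left(b - 35382\right) \left(41459 - 21050\right) = \left(100 - 35382\right) \left(41459 - 21050\right) = \left(-35282\right) 20409 = -720070338$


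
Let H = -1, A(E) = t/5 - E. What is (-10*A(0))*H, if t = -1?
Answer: -2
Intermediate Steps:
A(E) = -⅕ - E (A(E) = -1/5 - E = -1*⅕ - E = -⅕ - E)
(-10*A(0))*H = -10*(-⅕ - 1*0)*(-1) = -10*(-⅕ + 0)*(-1) = -10*(-⅕)*(-1) = 2*(-1) = -2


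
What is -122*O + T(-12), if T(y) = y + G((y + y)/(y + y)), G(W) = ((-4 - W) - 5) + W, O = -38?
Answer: 4615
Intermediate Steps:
G(W) = -9 (G(W) = (-9 - W) + W = -9)
T(y) = -9 + y (T(y) = y - 9 = -9 + y)
-122*O + T(-12) = -122*(-38) + (-9 - 12) = 4636 - 21 = 4615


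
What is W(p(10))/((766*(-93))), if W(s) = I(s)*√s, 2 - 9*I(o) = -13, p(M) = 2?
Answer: -5*√2/213714 ≈ -3.3087e-5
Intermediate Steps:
I(o) = 5/3 (I(o) = 2/9 - ⅑*(-13) = 2/9 + 13/9 = 5/3)
W(s) = 5*√s/3
W(p(10))/((766*(-93))) = (5*√2/3)/((766*(-93))) = (5*√2/3)/(-71238) = (5*√2/3)*(-1/71238) = -5*√2/213714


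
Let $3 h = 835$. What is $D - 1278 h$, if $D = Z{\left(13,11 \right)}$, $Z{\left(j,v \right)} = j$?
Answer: $-355697$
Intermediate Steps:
$h = \frac{835}{3}$ ($h = \frac{1}{3} \cdot 835 = \frac{835}{3} \approx 278.33$)
$D = 13$
$D - 1278 h = 13 - 355710 = -355697$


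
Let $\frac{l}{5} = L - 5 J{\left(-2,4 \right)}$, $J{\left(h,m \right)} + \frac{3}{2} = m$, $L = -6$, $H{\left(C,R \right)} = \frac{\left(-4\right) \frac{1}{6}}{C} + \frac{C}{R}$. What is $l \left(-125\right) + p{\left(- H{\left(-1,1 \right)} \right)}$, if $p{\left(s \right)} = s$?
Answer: $\frac{69377}{6} \approx 11563.0$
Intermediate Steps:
$H{\left(C,R \right)} = - \frac{2}{3 C} + \frac{C}{R}$ ($H{\left(C,R \right)} = \frac{\left(-4\right) \frac{1}{6}}{C} + \frac{C}{R} = - \frac{2}{3 C} + \frac{C}{R}$)
$J{\left(h,m \right)} = - \frac{3}{2} + m$
$l = - \frac{185}{2}$ ($l = 5 \left(-6 - 5 \left(- \frac{3}{2} + 4\right)\right) = 5 \left(-6 - \frac{25}{2}\right) = 5 \left(- \frac{37}{2}\right) = - \frac{185}{2} \approx -92.5$)
$l \left(-125\right) + p{\left(- H{\left(-1,1 \right)} \right)} = \left(- \frac{185}{2}\right) \left(-125\right) - \left(- \frac{2}{3 \left(-1\right)} - 1^{-1}\right) = \frac{23125}{2} - \left(\left(- \frac{2}{3}\right) \left(-1\right) - 1\right) = \frac{23125}{2} - \left(\frac{2}{3} - 1\right) = \frac{23125}{2} - - \frac{1}{3} = \frac{23125}{2} + \frac{1}{3} = \frac{69377}{6}$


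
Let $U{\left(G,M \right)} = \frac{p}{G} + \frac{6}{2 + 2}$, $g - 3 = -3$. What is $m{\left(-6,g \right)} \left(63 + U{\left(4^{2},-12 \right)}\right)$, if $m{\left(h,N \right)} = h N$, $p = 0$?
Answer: $0$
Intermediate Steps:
$g = 0$ ($g = 3 - 3 = 0$)
$m{\left(h,N \right)} = N h$
$U{\left(G,M \right)} = \frac{3}{2}$ ($U{\left(G,M \right)} = \frac{0}{G} + \frac{6}{2 + 2} = 0 + \frac{6}{4} = 0 + 6 \cdot \frac{1}{4} = 0 + \frac{3}{2} = \frac{3}{2}$)
$m{\left(-6,g \right)} \left(63 + U{\left(4^{2},-12 \right)}\right) = 0 \left(-6\right) \left(63 + \frac{3}{2}\right) = 0 \cdot \frac{129}{2} = 0$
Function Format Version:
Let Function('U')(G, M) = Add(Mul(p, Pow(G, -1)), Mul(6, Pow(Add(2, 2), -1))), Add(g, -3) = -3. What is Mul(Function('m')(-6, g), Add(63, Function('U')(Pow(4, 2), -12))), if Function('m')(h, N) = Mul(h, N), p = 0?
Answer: 0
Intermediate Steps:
g = 0 (g = Add(3, -3) = 0)
Function('m')(h, N) = Mul(N, h)
Function('U')(G, M) = Rational(3, 2) (Function('U')(G, M) = Add(Mul(0, Pow(G, -1)), Mul(6, Pow(Add(2, 2), -1))) = Add(0, Mul(6, Pow(4, -1))) = Add(0, Mul(6, Rational(1, 4))) = Add(0, Rational(3, 2)) = Rational(3, 2))
Mul(Function('m')(-6, g), Add(63, Function('U')(Pow(4, 2), -12))) = Mul(Mul(0, -6), Add(63, Rational(3, 2))) = Mul(0, Rational(129, 2)) = 0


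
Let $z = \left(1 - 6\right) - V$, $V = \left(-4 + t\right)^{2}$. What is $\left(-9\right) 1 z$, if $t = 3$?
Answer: $54$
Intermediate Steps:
$V = 1$ ($V = \left(-4 + 3\right)^{2} = \left(-1\right)^{2} = 1$)
$z = -6$ ($z = \left(1 - 6\right) - 1 = -5 - 1 = -6$)
$\left(-9\right) 1 z = \left(-9\right) 1 \left(-6\right) = \left(-9\right) \left(-6\right) = 54$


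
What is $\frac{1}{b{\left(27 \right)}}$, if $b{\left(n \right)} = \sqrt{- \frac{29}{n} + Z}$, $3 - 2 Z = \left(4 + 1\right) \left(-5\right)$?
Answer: $\frac{3 \sqrt{1047}}{349} \approx 0.27814$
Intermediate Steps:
$Z = 14$ ($Z = \frac{3}{2} - \frac{\left(4 + 1\right) \left(-5\right)}{2} = \frac{3}{2} - \frac{5 \left(-5\right)}{2} = \frac{3}{2} - - \frac{25}{2} = \frac{3}{2} + \frac{25}{2} = 14$)
$b{\left(n \right)} = \sqrt{14 - \frac{29}{n}}$ ($b{\left(n \right)} = \sqrt{- \frac{29}{n} + 14} = \sqrt{14 - \frac{29}{n}}$)
$\frac{1}{b{\left(27 \right)}} = \frac{1}{\sqrt{14 - \frac{29}{27}}} = \frac{1}{\sqrt{\frac{349}{27}}} = \frac{1}{\frac{1}{9} \sqrt{1047}} = \frac{3 \sqrt{1047}}{349}$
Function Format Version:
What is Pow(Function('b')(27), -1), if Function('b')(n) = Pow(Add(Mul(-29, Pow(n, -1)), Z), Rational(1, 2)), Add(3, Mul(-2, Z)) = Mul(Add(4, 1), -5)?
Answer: Mul(Rational(3, 349), Pow(1047, Rational(1, 2))) ≈ 0.27814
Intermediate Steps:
Z = 14 (Z = Add(Rational(3, 2), Mul(Rational(-1, 2), Mul(Add(4, 1), -5))) = Add(Rational(3, 2), Mul(Rational(-1, 2), Mul(5, -5))) = Add(Rational(3, 2), Mul(Rational(-1, 2), -25)) = Add(Rational(3, 2), Rational(25, 2)) = 14)
Function('b')(n) = Pow(Add(14, Mul(-29, Pow(n, -1))), Rational(1, 2)) (Function('b')(n) = Pow(Add(Mul(-29, Pow(n, -1)), 14), Rational(1, 2)) = Pow(Add(14, Mul(-29, Pow(n, -1))), Rational(1, 2)))
Pow(Function('b')(27), -1) = Pow(Pow(Add(14, Mul(-29, Pow(27, -1))), Rational(1, 2)), -1) = Pow(Pow(Add(14, Mul(-29, Rational(1, 27))), Rational(1, 2)), -1) = Pow(Pow(Add(14, Rational(-29, 27)), Rational(1, 2)), -1) = Pow(Pow(Rational(349, 27), Rational(1, 2)), -1) = Pow(Mul(Rational(1, 9), Pow(1047, Rational(1, 2))), -1) = Mul(Rational(3, 349), Pow(1047, Rational(1, 2)))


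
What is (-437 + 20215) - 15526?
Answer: 4252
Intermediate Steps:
(-437 + 20215) - 15526 = 19778 - 15526 = 4252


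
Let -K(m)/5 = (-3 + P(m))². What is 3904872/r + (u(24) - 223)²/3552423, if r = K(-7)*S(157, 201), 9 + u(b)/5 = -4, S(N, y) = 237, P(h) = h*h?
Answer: -379549398406/247432182655 ≈ -1.5340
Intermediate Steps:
P(h) = h²
u(b) = -65 (u(b) = -45 + 5*(-4) = -45 - 20 = -65)
K(m) = -5*(-3 + m²)²
r = -2507460 (r = -5*(-3 + (-7)²)²*237 = -5*(-3 + 49)²*237 = -5*46²*237 = -5*2116*237 = -10580*237 = -2507460)
3904872/r + (u(24) - 223)²/3552423 = 3904872/(-2507460) + (-65 - 223)²/3552423 = 3904872*(-1/2507460) + (-288)²*(1/3552423) = -325406/208955 + 82944*(1/3552423) = -325406/208955 + 27648/1184141 = -379549398406/247432182655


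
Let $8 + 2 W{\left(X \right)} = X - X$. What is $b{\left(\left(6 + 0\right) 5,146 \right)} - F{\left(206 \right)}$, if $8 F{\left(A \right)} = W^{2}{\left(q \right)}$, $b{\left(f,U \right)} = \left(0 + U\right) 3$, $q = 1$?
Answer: $436$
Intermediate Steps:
$W{\left(X \right)} = -4$ ($W{\left(X \right)} = -4 + \frac{X - X}{2} = -4 + \frac{1}{2} \cdot 0 = -4 + 0 = -4$)
$b{\left(f,U \right)} = 3 U$ ($b{\left(f,U \right)} = U 3 = 3 U$)
$F{\left(A \right)} = 2$ ($F{\left(A \right)} = \frac{\left(-4\right)^{2}}{8} = \frac{1}{8} \cdot 16 = 2$)
$b{\left(\left(6 + 0\right) 5,146 \right)} - F{\left(206 \right)} = 3 \cdot 146 - 2 = 438 - 2 = 436$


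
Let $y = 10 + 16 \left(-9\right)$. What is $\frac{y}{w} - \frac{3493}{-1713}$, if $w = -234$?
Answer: $\frac{174484}{66807} \approx 2.6118$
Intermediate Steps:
$y = -134$ ($y = 10 - 144 = -134$)
$\frac{y}{w} - \frac{3493}{-1713} = - \frac{134}{-234} - \frac{3493}{-1713} = \left(-134\right) \left(- \frac{1}{234}\right) - - \frac{3493}{1713} = \frac{67}{117} + \frac{3493}{1713} = \frac{174484}{66807}$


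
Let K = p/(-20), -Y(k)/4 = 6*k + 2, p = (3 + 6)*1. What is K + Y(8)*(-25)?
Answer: 99991/20 ≈ 4999.5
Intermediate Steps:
p = 9 (p = 9*1 = 9)
Y(k) = -8 - 24*k (Y(k) = -4*(6*k + 2) = -4*(2 + 6*k) = -8 - 24*k)
K = -9/20 (K = 9/(-20) = 9*(-1/20) = -9/20 ≈ -0.45000)
K + Y(8)*(-25) = -9/20 + (-8 - 24*8)*(-25) = -9/20 + (-8 - 192)*(-25) = -9/20 - 200*(-25) = -9/20 + 5000 = 99991/20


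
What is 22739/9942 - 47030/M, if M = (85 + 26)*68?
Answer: -4110254/1042253 ≈ -3.9436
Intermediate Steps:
M = 7548 (M = 111*68 = 7548)
22739/9942 - 47030/M = 22739/9942 - 47030/7548 = 22739*(1/9942) - 47030*1/7548 = 22739/9942 - 23515/3774 = -4110254/1042253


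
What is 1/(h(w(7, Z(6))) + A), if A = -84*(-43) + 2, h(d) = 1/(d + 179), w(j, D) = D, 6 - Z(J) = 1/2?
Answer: 369/1333568 ≈ 0.00027670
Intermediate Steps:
Z(J) = 11/2 (Z(J) = 6 - 1/2 = 6 - 1*½ = 6 - ½ = 11/2)
h(d) = 1/(179 + d)
A = 3614 (A = 3612 + 2 = 3614)
1/(h(w(7, Z(6))) + A) = 1/(1/(179 + 11/2) + 3614) = 1/(1/(369/2) + 3614) = 1/(2/369 + 3614) = 1/(1333568/369) = 369/1333568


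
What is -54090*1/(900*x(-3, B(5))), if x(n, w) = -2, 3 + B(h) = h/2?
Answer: 601/20 ≈ 30.050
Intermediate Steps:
B(h) = -3 + h/2
-54090*1/(900*x(-3, B(5))) = -54090/(-25*(-36)*(-2)) = -54090/(900*(-2)) = -54090/(-1800) = -54090*(-1/1800) = 601/20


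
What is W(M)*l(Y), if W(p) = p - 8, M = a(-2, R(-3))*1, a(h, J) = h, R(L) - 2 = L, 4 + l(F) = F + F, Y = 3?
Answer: -20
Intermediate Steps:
l(F) = -4 + 2*F (l(F) = -4 + (F + F) = -4 + 2*F)
R(L) = 2 + L
M = -2 (M = -2*1 = -2)
W(p) = -8 + p
W(M)*l(Y) = (-8 - 2)*(-4 + 2*3) = -10*(-4 + 6) = -10*2 = -20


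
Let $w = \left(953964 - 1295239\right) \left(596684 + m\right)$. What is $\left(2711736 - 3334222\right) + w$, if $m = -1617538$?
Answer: $348391326364$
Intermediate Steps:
$w = 348391948850$ ($w = \left(953964 - 1295239\right) \left(596684 - 1617538\right) = \left(-341275\right) \left(-1020854\right) = 348391948850$)
$\left(2711736 - 3334222\right) + w = \left(2711736 - 3334222\right) + 348391948850 = -622486 + 348391948850 = 348391326364$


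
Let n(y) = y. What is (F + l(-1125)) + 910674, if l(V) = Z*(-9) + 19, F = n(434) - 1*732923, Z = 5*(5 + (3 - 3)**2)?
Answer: 177979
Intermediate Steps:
Z = 25 (Z = 5*(5 + 0**2) = 5*(5 + 0) = 5*5 = 25)
F = -732489 (F = 434 - 1*732923 = 434 - 732923 = -732489)
l(V) = -206 (l(V) = 25*(-9) + 19 = -225 + 19 = -206)
(F + l(-1125)) + 910674 = (-732489 - 206) + 910674 = -732695 + 910674 = 177979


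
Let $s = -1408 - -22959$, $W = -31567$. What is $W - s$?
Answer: $-53118$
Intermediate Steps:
$s = 21551$ ($s = -1408 + 22959 = 21551$)
$W - s = -31567 - 21551 = -53118$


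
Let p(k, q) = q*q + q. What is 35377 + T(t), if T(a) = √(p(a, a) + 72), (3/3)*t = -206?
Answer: 35377 + √42302 ≈ 35583.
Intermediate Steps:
t = -206
p(k, q) = q + q² (p(k, q) = q² + q = q + q²)
T(a) = √(72 + a*(1 + a)) (T(a) = √(a*(1 + a) + 72) = √(72 + a*(1 + a)))
35377 + T(t) = 35377 + √(72 - 206*(1 - 206)) = 35377 + √(72 - 206*(-205)) = 35377 + √(72 + 42230) = 35377 + √42302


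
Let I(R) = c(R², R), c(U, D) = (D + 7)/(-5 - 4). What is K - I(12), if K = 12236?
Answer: 110143/9 ≈ 12238.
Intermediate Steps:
c(U, D) = -7/9 - D/9 (c(U, D) = (7 + D)/(-9) = (7 + D)*(-⅑) = -7/9 - D/9)
I(R) = -7/9 - R/9
K - I(12) = 12236 - (-7/9 - ⅑*12) = 12236 - (-7/9 - 4/3) = 12236 - 1*(-19/9) = 12236 + 19/9 = 110143/9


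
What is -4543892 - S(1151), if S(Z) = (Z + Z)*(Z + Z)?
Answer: -9843096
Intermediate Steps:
S(Z) = 4*Z² (S(Z) = (2*Z)*(2*Z) = 4*Z²)
-4543892 - S(1151) = -4543892 - 4*1151² = -4543892 - 4*1324801 = -4543892 - 1*5299204 = -4543892 - 5299204 = -9843096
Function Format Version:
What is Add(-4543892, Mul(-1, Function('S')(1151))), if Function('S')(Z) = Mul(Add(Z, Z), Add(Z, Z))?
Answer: -9843096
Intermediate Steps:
Function('S')(Z) = Mul(4, Pow(Z, 2)) (Function('S')(Z) = Mul(Mul(2, Z), Mul(2, Z)) = Mul(4, Pow(Z, 2)))
Add(-4543892, Mul(-1, Function('S')(1151))) = Add(-4543892, Mul(-1, Mul(4, Pow(1151, 2)))) = Add(-4543892, Mul(-1, Mul(4, 1324801))) = Add(-4543892, Mul(-1, 5299204)) = Add(-4543892, -5299204) = -9843096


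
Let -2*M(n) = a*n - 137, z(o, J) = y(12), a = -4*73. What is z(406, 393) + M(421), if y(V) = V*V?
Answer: 123357/2 ≈ 61679.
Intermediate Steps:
a = -292
y(V) = V²
z(o, J) = 144 (z(o, J) = 12² = 144)
M(n) = 137/2 + 146*n (M(n) = -(-292*n - 137)/2 = -(-137 - 292*n)/2 = 137/2 + 146*n)
z(406, 393) + M(421) = 144 + (137/2 + 146*421) = 144 + (137/2 + 61466) = 144 + 123069/2 = 123357/2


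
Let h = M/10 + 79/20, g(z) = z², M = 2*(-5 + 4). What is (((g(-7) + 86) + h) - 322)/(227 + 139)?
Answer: -733/1464 ≈ -0.50068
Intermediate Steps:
M = -2 (M = 2*(-1) = -2)
h = 15/4 (h = -2/10 + 79/20 = -2*⅒ + 79*(1/20) = -⅕ + 79/20 = 15/4 ≈ 3.7500)
(((g(-7) + 86) + h) - 322)/(227 + 139) = ((((-7)² + 86) + 15/4) - 322)/(227 + 139) = (((49 + 86) + 15/4) - 322)/366 = ((135 + 15/4) - 322)*(1/366) = (555/4 - 322)*(1/366) = -733/4*1/366 = -733/1464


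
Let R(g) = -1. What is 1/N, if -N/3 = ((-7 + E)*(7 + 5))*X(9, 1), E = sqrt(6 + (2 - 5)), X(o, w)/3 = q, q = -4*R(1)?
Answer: 7/19872 + sqrt(3)/19872 ≈ 0.00043941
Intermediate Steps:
q = 4 (q = -4*(-1) = 4)
X(o, w) = 12 (X(o, w) = 3*4 = 12)
E = sqrt(3) (E = sqrt(6 - 3) = sqrt(3) ≈ 1.7320)
N = 3024 - 432*sqrt(3) (N = -3*(-7 + sqrt(3))*(7 + 5)*12 = -3*(-7 + sqrt(3))*12*12 = -3*(-84 + 12*sqrt(3))*12 = -3*(-1008 + 144*sqrt(3)) = 3024 - 432*sqrt(3) ≈ 2275.8)
1/N = 1/(3024 - 432*sqrt(3))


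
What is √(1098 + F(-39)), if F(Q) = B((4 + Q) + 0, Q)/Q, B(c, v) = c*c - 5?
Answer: √1622478/39 ≈ 32.661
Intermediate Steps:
B(c, v) = -5 + c² (B(c, v) = c² - 5 = -5 + c²)
F(Q) = (-5 + (4 + Q)²)/Q (F(Q) = (-5 + ((4 + Q) + 0)²)/Q = (-5 + (4 + Q)²)/Q)
√(1098 + F(-39)) = √(1098 + (-5 + (4 - 39)²)/(-39)) = √(1098 - (-5 + (-35)²)/39) = √(1098 - (-5 + 1225)/39) = √(1098 - 1/39*1220) = √(1098 - 1220/39) = √(41602/39) = √1622478/39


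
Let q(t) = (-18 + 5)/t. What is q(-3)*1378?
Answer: 17914/3 ≈ 5971.3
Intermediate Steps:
q(t) = -13/t
q(-3)*1378 = -13/(-3)*1378 = -13*(-1/3)*1378 = (13/3)*1378 = 17914/3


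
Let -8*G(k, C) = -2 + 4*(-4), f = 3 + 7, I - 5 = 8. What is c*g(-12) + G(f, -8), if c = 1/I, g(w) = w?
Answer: 69/52 ≈ 1.3269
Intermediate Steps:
I = 13 (I = 5 + 8 = 13)
f = 10
G(k, C) = 9/4 (G(k, C) = -(-2 + 4*(-4))/8 = -(-2 - 16)/8 = -1/8*(-18) = 9/4)
c = 1/13 ≈ 0.076923
c*g(-12) + G(f, -8) = (1/13)*(-12) + 9/4 = -12/13 + 9/4 = 69/52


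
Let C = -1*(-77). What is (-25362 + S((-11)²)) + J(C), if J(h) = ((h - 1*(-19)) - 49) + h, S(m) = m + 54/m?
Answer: -3039103/121 ≈ -25117.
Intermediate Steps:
C = 77
J(h) = -30 + 2*h (J(h) = ((h + 19) - 49) + h = ((19 + h) - 49) + h = (-30 + h) + h = -30 + 2*h)
(-25362 + S((-11)²)) + J(C) = (-25362 + ((-11)² + 54/((-11)²))) + (-30 + 2*77) = (-25362 + (121 + 54/121)) + (-30 + 154) = (-25362 + (121 + 54*(1/121))) + 124 = (-25362 + (121 + 54/121)) + 124 = (-25362 + 14695/121) + 124 = -3054107/121 + 124 = -3039103/121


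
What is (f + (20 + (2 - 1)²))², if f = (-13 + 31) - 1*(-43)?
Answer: 6724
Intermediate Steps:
f = 61 (f = 18 + 43 = 61)
(f + (20 + (2 - 1)²))² = (61 + (20 + (2 - 1)²))² = (61 + (20 + 1²))² = (61 + (20 + 1))² = (61 + 21)² = 82² = 6724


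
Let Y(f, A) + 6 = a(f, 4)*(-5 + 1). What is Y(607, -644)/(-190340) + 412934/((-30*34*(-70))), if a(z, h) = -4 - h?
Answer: 1964900029/339756900 ≈ 5.7832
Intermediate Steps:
Y(f, A) = 26 (Y(f, A) = -6 + (-4 - 1*4)*(-5 + 1) = -6 + (-4 - 4)*(-4) = -6 - 8*(-4) = -6 + 32 = 26)
Y(607, -644)/(-190340) + 412934/((-30*34*(-70))) = 26/(-190340) + 412934/((-30*34*(-70))) = 26*(-1/190340) + 412934/((-1020*(-70))) = -13/95170 + 412934/71400 = -13/95170 + 412934*(1/71400) = -13/95170 + 206467/35700 = 1964900029/339756900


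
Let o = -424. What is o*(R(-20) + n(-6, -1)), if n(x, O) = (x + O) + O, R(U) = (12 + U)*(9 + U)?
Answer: -33920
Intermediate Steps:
R(U) = (9 + U)*(12 + U)
n(x, O) = x + 2*O (n(x, O) = (O + x) + O = x + 2*O)
o*(R(-20) + n(-6, -1)) = -424*((108 + (-20)² + 21*(-20)) + (-6 + 2*(-1))) = -424*((108 + 400 - 420) + (-6 - 2)) = -424*(88 - 8) = -424*80 = -33920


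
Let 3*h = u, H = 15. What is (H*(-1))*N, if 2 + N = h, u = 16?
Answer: -50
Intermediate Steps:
h = 16/3 (h = (⅓)*16 = 16/3 ≈ 5.3333)
N = 10/3 (N = -2 + 16/3 = 10/3 ≈ 3.3333)
(H*(-1))*N = (15*(-1))*(10/3) = -15*10/3 = -50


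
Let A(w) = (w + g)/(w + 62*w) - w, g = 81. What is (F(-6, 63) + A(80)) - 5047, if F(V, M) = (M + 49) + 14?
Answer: -3600697/720 ≈ -5001.0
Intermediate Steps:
F(V, M) = 63 + M (F(V, M) = (49 + M) + 14 = 63 + M)
A(w) = -w + (81 + w)/(63*w) (A(w) = (w + 81)/(w + 62*w) - w = (81 + w)/((63*w)) - w = (81 + w)*(1/(63*w)) - w = (81 + w)/(63*w) - w = -w + (81 + w)/(63*w))
(F(-6, 63) + A(80)) - 5047 = ((63 + 63) + (1/63 - 1*80 + (9/7)/80)) - 5047 = (126 + (1/63 - 80 + (9/7)*(1/80))) - 5047 = (126 + (1/63 - 80 + 9/560)) - 5047 = (126 - 57577/720) - 5047 = 33143/720 - 5047 = -3600697/720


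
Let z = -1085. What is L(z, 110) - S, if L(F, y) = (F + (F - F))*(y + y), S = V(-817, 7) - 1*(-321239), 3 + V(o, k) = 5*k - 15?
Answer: -559956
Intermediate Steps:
V(o, k) = -18 + 5*k (V(o, k) = -3 + (5*k - 15) = -3 + (-15 + 5*k) = -18 + 5*k)
S = 321256 (S = (-18 + 5*7) - 1*(-321239) = (-18 + 35) + 321239 = 17 + 321239 = 321256)
L(F, y) = 2*F*y (L(F, y) = (F + 0)*(2*y) = F*(2*y) = 2*F*y)
L(z, 110) - S = 2*(-1085)*110 - 1*321256 = -238700 - 321256 = -559956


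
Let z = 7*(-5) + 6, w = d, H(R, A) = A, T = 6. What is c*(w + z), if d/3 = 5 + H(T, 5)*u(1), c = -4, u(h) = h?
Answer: -4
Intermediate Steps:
d = 30 (d = 3*(5 + 5*1) = 3*(5 + 5) = 3*10 = 30)
w = 30
z = -29 (z = -35 + 6 = -29)
c*(w + z) = -4*(30 - 29) = -4*1 = -4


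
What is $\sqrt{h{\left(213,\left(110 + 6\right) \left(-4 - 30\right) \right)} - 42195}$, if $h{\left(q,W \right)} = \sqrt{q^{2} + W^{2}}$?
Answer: $\sqrt{-42195 + \sqrt{15600505}} \approx 195.56 i$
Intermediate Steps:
$h{\left(q,W \right)} = \sqrt{W^{2} + q^{2}}$
$\sqrt{h{\left(213,\left(110 + 6\right) \left(-4 - 30\right) \right)} - 42195} = \sqrt{\sqrt{\left(\left(110 + 6\right) \left(-4 - 30\right)\right)^{2} + 213^{2}} - 42195} = \sqrt{\sqrt{\left(116 \left(-4 - 30\right)\right)^{2} + 45369} - 42195} = \sqrt{\sqrt{\left(116 \left(-34\right)\right)^{2} + 45369} - 42195} = \sqrt{\sqrt{\left(-3944\right)^{2} + 45369} - 42195} = \sqrt{\sqrt{15555136 + 45369} - 42195} = \sqrt{\sqrt{15600505} - 42195} = \sqrt{-42195 + \sqrt{15600505}}$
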